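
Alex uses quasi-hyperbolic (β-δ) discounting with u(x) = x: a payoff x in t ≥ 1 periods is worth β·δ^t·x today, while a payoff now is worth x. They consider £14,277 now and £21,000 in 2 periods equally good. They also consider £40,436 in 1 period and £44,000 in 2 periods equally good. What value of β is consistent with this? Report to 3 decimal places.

β ≈ 0.805

Both payoffs in the second observation are in the future, so β drops out: δ^1·40436 = δ^2·44000 ⇒ δ = 40436/44000 = 0.91900.
The first indifference: 14277 = β·δ^2·21000, so β = 14277/(δ^2·21000) = 14277/(0.84456·21000) ≈ 0.805.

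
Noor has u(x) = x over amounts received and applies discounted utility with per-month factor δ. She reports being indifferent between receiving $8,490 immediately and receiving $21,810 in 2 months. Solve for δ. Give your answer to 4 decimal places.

δ ≈ 0.6239

The payoff in 2 months is discounted by δ^2, so u(8490) = δ^2·u(21810) and δ^2 = u(8490)/u(21810).
With u(x) = x: δ^2 = 8490/21810 = 0.38927.
So δ = 0.38927^(1/2) ≈ 0.6239.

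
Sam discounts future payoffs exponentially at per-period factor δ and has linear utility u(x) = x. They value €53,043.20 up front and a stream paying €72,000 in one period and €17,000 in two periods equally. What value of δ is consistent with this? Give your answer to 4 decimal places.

δ ≈ 0.6400

Present value of the stream is 72000·δ + 17000·δ². Indifference gives 72000δ + 17000δ² = 53043.20.
Rearranged: 17000δ² + 72000δ − 53043.20 = 0.
By the quadratic formula (taking the positive root), δ = (−72000 + √8790937600.00) / 34000 ≈ 0.6400.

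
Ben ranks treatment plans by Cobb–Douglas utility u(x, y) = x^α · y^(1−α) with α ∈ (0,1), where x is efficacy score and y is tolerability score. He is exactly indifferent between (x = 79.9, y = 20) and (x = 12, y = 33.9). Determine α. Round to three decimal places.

α ≈ 0.218

Indifference: 79.9^α · 20^(1−α) = 12^α · 33.9^(1−α).
Taking logs: α·ln 79.9 + (1−α)·ln 20 = α·ln 12 + (1−α)·ln 33.9, i.e. α·1.895869 = (1−α)·0.527683.
So α/(1−α) = (0.527683)/(1.895869) = 0.278333, and α = 0.278333/1.278333 ≈ 0.218.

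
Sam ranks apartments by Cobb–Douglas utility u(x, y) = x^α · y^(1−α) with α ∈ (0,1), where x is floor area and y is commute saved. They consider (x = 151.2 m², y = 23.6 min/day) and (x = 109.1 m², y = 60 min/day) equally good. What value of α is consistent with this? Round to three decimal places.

Set the two utilities equal: 151.2^α·23.6^(1−α) = 109.1^α·60^(1−α).
Taking logs: α·ln 151.2 + (1−α)·ln 23.6 = α·ln 109.1 + (1−α)·ln 60, i.e. α·0.326339 = (1−α)·0.933098.
So α/(1−α) = (0.933098)/(0.326339) = 2.859290, and α = 2.859290/3.859290 ≈ 0.741.

α ≈ 0.741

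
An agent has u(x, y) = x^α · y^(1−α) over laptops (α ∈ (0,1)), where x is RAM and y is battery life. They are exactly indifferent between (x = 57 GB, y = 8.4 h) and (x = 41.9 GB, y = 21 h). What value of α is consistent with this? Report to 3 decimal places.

Indifference: 57^α · 8.4^(1−α) = 41.9^α · 21^(1−α).
Taking logs: α·ln 57 + (1−α)·ln 8.4 = α·ln 41.9 + (1−α)·ln 21, i.e. α·0.307765 = (1−α)·0.916291.
So α/(1−α) = (0.916291)/(0.307765) = 2.977242, and α = 2.977242/3.977242 ≈ 0.749.

α ≈ 0.749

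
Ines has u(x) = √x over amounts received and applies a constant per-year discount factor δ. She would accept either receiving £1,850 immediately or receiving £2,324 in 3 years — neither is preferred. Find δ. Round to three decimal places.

δ ≈ 0.963

Equating discounted utilities: u(1850) = δ^3·u(2324) ⇒ δ^3 = u(1850)/u(2324).
Since u(x) = √x, δ^3 = √(1850/2324) = 0.89221.
Taking the cube root: δ = 0.89221^(1/3) ≈ 0.963.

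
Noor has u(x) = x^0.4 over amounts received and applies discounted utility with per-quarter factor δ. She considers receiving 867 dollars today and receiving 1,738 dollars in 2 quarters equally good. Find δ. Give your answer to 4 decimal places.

Indifference means u(867) = δ^2 · u(1738), so δ^2 = u(867)/u(1738).
Since u(x) = x^0.4, δ^2 = (867/1738)^0.4 = 0.49885^0.4 = 0.75716.
Hence δ = (0.75716)^(1/2) = 0.870149.

δ ≈ 0.8701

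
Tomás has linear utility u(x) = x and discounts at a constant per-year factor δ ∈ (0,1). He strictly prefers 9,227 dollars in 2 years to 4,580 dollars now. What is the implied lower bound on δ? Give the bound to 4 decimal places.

δ > 0.7045

The preference means 4580 < δ^2·9227.
Dividing by 9227: δ^2 > 0.49637. Both sides are positive, so the square root keeps the direction.
δ > 0.49637^(1/2) = 0.7045.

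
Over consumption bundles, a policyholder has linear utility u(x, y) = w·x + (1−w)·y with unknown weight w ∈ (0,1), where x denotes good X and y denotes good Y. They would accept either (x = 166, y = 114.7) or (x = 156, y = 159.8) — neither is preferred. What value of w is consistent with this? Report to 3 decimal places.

w = 0.819

Equating utilities: w·166 + (1−w)·114.7 = w·156 + (1−w)·159.8.
w·(166−156) = (1−w)·(159.8−114.7), i.e. w·10 = (1−w)·45.1.
So w/(1−w) = 45.1/10 = 4.5100, giving w = 45.1/(10+45.1) = 0.819.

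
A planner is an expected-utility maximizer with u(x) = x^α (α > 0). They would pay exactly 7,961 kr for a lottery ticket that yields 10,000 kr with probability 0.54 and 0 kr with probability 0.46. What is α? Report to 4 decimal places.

Since u(0) = 0, the lottery's EU is 0.54·10000^α.
Equating: 7961^α = 0.54·10000^α, i.e. 0.7961^α = 0.54.
Taking logs: α·ln(7961/10000) = ln(0.54), so α = -0.6161861 / -0.2280305 ≈ 2.7022.

α ≈ 2.7022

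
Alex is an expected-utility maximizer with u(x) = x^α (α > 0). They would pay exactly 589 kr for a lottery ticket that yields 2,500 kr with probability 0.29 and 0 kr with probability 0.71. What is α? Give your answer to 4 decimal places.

α ≈ 0.8563

Since u(0) = 0, the lottery's EU is 0.29·2500^α.
Setting u(589) equal to that: 589^α = 0.29·2500^α ⇒ (589/2500)^α = 0.29.
Take logs: α = ln 0.29 / ln(589/2500) ≈ 0.856293.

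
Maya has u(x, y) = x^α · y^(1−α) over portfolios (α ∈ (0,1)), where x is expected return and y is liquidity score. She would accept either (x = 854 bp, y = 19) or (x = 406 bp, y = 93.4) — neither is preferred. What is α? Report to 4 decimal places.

α ≈ 0.6817

Set the two utilities equal: 854^α·19^(1−α) = 406^α·93.4^(1−α).
Rearrange to (854/406)^α = (93.4/19)^(1−α) and take logs: α·0.7435780 = (1−α)·1.5924524.
So α/(1−α) = (1.5924524)/(0.7435780) = 2.1416077, and α = 2.1416077/3.1416077 ≈ 0.6817.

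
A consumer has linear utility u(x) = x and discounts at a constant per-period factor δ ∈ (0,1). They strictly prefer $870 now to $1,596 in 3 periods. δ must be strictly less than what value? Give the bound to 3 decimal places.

δ < 0.817

Under u(x) = x this choice says 870 > δ^3·1596.
Hence δ^3 < 870/1596 = 0.54511, and x ↦ x^(1/3) is increasing on (0,∞).
δ < 0.54511^(1/3) = 0.817.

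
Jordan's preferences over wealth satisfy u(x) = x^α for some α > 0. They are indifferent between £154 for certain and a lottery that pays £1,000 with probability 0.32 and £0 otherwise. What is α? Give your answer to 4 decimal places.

α ≈ 0.6091

Since u(0) = 0, the lottery's EU is 0.32·1000^α.
Equating: 154^α = 0.32·1000^α, i.e. 0.1540^α = 0.32.
Take logs: α = ln 0.32 / ln(154/1000) ≈ 0.609062.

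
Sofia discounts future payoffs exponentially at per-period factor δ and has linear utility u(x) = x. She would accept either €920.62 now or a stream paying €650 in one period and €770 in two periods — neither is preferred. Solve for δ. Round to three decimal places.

δ ≈ 0.750

Present value of the stream is 650·δ + 770·δ². Indifference gives 650δ + 770δ² = 920.62.
So 770δ² + 650δ − 920.62 = 0.
The positive root is δ = [−650 + √(650² + 4·770·920.62)] / (2·770) = (−650 + 1804.996)/1540 ≈ 0.750.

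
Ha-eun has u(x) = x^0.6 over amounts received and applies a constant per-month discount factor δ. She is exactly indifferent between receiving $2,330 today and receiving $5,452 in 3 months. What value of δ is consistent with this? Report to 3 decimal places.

The payoff in 3 months is discounted by δ^3, so u(2330) = δ^3·u(5452) and δ^3 = u(2330)/u(5452).
With u(x) = x^0.6: δ^3 = 2330^0.6/5452^0.6 = (2330/5452)^0.6 = 0.60045.
Taking the cube root: δ = 0.60045^(1/3) ≈ 0.844.

δ ≈ 0.844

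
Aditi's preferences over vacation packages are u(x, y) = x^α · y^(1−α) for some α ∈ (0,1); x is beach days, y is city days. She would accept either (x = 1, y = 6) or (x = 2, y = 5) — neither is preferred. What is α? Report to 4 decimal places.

α ≈ 0.2083

The Cobb–Douglas utilities coincide, so 1^α·6^(1−α) = 2^α·5^(1−α).
Taking logs: α·ln 1 + (1−α)·ln 6 = α·ln 2 + (1−α)·ln 5, i.e. α·-0.6931472 = (1−α)·-0.1823216.
With A = -0.6931472 and B = -0.1823216: α·A = (1−α)·B, so α = B/(A+B) = -0.1823216/-0.8754688 ≈ 0.2083.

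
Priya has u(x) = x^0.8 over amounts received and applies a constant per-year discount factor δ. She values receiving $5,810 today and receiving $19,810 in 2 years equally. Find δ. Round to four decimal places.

δ ≈ 0.6122

The payoff in 2 years is discounted by δ^2, so u(5810) = δ^2·u(19810) and δ^2 = u(5810)/u(19810).
With u(x) = x^0.8: δ^2 = 5810^0.8/19810^0.8 = (5810/19810)^0.8 = 0.37483.
Hence δ = (0.37483)^(1/2) = 0.612233.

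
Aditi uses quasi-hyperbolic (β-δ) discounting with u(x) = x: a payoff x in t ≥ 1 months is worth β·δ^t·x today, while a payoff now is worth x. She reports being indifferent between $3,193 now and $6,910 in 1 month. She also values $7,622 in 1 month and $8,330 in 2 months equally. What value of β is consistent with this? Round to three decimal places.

β ≈ 0.505

Both payoffs in the second observation are in the future, so β drops out: δ^1·7622 = δ^2·8330 ⇒ δ = 7622/8330 = 0.91501.
Now use the now-vs-future pair: 3193 = β·δ·6910 gives β = 3193/(0.91501·6910) ≈ 0.505.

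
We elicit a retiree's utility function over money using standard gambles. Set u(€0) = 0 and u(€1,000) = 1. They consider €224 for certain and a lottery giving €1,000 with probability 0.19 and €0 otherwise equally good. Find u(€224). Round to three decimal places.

0.190

The indifference gives u(€224) = 0.19·u(€1,000) + 0.81·u(€0) = 0.19·1 + 0.81·0 = 0.19.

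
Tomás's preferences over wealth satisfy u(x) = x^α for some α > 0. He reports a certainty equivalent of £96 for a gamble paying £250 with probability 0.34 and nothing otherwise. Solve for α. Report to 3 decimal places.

The lottery's expected utility is 0.34·u(250) + 0.66·u(0) = 0.34·250^α (since u(0) = 0 for α > 0).
Indifference: 96^α = 0.34·250^α, so (96/250)^α = 0.34.
α = ln(0.34) / ln(96/250) = -1.078810/-0.957113 ≈ 1.127.

α ≈ 1.127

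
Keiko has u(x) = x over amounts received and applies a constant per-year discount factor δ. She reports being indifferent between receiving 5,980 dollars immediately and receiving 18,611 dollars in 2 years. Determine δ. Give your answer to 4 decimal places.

The payoff in 2 years is discounted by δ^2, so u(5980) = δ^2·u(18611) and δ^2 = u(5980)/u(18611).
With u(x) = x: δ^2 = 5980/18611 = 0.32132.
Taking the square root: δ = 0.32132^(1/2) ≈ 0.5668.

δ ≈ 0.5668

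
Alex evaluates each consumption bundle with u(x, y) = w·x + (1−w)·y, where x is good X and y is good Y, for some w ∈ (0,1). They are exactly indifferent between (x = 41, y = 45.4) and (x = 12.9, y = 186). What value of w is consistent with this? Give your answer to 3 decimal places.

u(41,45.4) = u(12.9,186) means w·41 + (1−w)·45.4 = w·12.9 + (1−w)·186.
Rearranging, 28.1·w − 140.6·(1−w) = 0.
The marginal rate of substitution is 140.6/28.1, so w = 140.6/(28.1+140.6) = 0.833.

w = 0.833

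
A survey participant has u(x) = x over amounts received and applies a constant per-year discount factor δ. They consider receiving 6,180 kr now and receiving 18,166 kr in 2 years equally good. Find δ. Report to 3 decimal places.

δ ≈ 0.583

The payoff in 2 years is discounted by δ^2, so u(6180) = δ^2·u(18166) and δ^2 = u(6180)/u(18166).
With u(x) = x: δ^2 = 6180/18166 = 0.34020.
Taking the square root: δ = 0.34020^(1/2) ≈ 0.583.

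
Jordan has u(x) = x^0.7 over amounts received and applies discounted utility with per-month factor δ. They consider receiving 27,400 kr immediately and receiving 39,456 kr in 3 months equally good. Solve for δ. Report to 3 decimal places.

The payoff in 3 months is discounted by δ^3, so u(27400) = δ^3·u(39456) and δ^3 = u(27400)/u(39456).
With u(x) = x^0.7: δ^3 = 27400^0.7/39456^0.7 = (27400/39456)^0.7 = 0.77472.
Hence δ = (0.77472)^(1/3) = 0.91844.

δ ≈ 0.918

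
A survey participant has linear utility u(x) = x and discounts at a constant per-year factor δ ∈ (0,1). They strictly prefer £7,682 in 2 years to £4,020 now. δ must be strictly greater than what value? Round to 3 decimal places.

δ > 0.723

The preference means 4020 < δ^2·7682.
Hence δ^2 > 4020/7682 = 0.52330, and x ↦ x^(1/2) is increasing on (0,∞).
δ > (4020/7682)^(1/2) ≈ 0.723.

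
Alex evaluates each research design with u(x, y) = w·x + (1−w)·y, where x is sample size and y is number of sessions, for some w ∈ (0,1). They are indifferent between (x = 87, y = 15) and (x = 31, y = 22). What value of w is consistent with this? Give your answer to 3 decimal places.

u(87,15) = u(31,22) means w·87 + (1−w)·15 = w·31 + (1−w)·22.
Collecting terms: w·56 = (1−w)·7.
The marginal rate of substitution is 7/56, so w = 7/(56+7) = 0.111.

w = 0.111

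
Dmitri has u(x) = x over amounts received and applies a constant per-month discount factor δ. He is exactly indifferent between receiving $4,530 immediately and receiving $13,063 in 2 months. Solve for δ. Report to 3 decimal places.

The payoff in 2 months is discounted by δ^2, so u(4530) = δ^2·u(13063) and δ^2 = u(4530)/u(13063).
With u(x) = x: δ^2 = 4530/13063 = 0.34678.
Taking the square root: δ = 0.34678^(1/2) ≈ 0.589.

δ ≈ 0.589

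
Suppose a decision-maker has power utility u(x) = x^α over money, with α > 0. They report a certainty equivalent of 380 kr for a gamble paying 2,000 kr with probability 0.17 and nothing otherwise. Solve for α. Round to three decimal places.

EU(lottery) = 0.17·2000^α + 0.83·0 = 0.17·2000^α.
Setting u(380) equal to that: 380^α = 0.17·2000^α ⇒ (380/2000)^α = 0.17.
α = ln(0.17) / ln(380/2000) = -1.771957/-1.660731 ≈ 1.067.

α ≈ 1.067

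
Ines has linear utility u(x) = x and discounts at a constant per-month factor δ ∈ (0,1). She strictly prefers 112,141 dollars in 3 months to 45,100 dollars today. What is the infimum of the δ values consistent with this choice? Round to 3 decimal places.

Under u(x) = x this choice says 45100 < δ^3·112141.
Dividing by 112141: δ^3 > 0.40217. Both sides are positive, so the cube root keeps the direction.
δ > 0.40217^(1/3) = 0.738.

δ > 0.738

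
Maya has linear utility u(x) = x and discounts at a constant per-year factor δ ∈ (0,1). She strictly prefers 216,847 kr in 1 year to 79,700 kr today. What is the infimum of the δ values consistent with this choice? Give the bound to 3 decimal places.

δ > 0.368

The preference means 79700 < δ·216847.
Dividing through by 216847 gives δ > 0.36754.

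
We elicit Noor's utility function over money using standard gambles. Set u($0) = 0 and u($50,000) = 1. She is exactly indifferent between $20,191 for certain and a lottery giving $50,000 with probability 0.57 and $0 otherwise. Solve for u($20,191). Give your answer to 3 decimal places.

By the standard-gamble method, u($20,191) is just the indifference probability on the best outcome: 0.57.

0.570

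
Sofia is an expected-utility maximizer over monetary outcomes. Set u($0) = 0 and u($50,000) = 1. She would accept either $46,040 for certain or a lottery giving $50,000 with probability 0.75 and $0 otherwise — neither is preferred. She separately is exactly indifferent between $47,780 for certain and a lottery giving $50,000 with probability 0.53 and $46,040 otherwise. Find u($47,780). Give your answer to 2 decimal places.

From the first indifference, u($46,040) = 0.75·u($50,000) + 0.25·u($0) = 0.75·1 + 0.25·0 = 0.75.
Then u($47,780) = 0.53·u($50,000) + 0.47·u($46,040) = 0.53·1.00 + 0.47·0.75 = 0.8825.

0.88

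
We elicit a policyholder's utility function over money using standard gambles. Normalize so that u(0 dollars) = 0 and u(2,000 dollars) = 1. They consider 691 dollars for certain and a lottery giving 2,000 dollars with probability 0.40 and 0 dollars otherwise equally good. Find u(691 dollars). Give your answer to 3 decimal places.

0.400

u(691 dollars) equals the lottery's expected utility: 0.40·1 + 0.60·0 = 0.40.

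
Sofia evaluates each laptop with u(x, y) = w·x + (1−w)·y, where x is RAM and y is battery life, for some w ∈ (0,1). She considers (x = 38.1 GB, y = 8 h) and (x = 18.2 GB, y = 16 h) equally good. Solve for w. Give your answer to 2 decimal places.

w = 0.29

u(38.1,8) = u(18.2,16) means w·38.1 + (1−w)·8 = w·18.2 + (1−w)·16.
Collecting terms: w·19.9 = (1−w)·8.
So w/(1−w) = 8/19.9 = 0.4020, giving w = 8/(19.9+8) = 0.29.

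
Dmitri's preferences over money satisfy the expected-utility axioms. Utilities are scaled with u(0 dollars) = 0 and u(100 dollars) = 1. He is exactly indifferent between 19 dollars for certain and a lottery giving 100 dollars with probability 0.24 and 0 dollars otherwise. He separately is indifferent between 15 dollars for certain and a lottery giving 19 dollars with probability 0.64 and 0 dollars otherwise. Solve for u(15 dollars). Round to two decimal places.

The first gamble pins u(19 dollars): it must equal 0.24·1 + 0.76·0 = 0.24.
Chaining: u(15 dollars) = 0.64·0.24 + 0.36·0.00 = 0.1536.

0.15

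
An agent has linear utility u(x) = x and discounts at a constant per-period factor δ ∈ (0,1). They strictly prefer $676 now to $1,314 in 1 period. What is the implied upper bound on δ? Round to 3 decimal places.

Under u(x) = x this choice says 676 > δ·1314.
Dividing through by 1314 gives δ < 0.51446.

δ < 0.514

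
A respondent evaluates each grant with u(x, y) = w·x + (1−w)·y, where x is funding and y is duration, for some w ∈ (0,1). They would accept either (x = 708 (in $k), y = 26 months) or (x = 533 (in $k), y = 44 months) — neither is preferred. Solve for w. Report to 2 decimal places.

Indifference: w·708 + (1−w)·26 = w·533 + (1−w)·44.
Rearranging, 175·w − 18·(1−w) = 0.
Hence w = 18/(175+18) = 18/193 = 0.09.

w = 0.09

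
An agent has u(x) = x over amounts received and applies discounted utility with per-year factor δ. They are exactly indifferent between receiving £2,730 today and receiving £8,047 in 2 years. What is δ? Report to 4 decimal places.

δ ≈ 0.5825

Equating discounted utilities: u(2730) = δ^2·u(8047) ⇒ δ^2 = u(2730)/u(8047).
With u(x) = x: δ^2 = 2730/8047 = 0.33926.
So δ = 0.33926^(1/2) ≈ 0.5825.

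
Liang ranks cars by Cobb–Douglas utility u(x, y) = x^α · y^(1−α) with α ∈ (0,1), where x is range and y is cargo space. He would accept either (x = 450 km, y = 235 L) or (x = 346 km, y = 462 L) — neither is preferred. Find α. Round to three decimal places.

The Cobb–Douglas utilities coincide, so 450^α·235^(1−α) = 346^α·462^(1−α).
Rearrange to (450/346)^α = (462/235)^(1−α) and take logs: α·0.262809 = (1−α)·0.675979.
So α/(1−α) = (0.675979)/(0.262809) = 2.572130, and α = 2.572130/3.572130 ≈ 0.720.

α ≈ 0.720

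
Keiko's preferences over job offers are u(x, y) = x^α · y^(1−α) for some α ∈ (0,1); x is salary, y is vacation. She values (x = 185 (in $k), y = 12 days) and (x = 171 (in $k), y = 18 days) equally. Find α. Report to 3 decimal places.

The Cobb–Douglas utilities coincide, so 185^α·12^(1−α) = 171^α·18^(1−α).
Taking logs: α·ln 185 + (1−α)·ln 12 = α·ln 171 + (1−α)·ln 18, i.e. α·0.078692 = (1−α)·0.405465.
So α/(1−α) = (0.405465)/(0.078692) = 5.152557, and α = 5.152557/6.152557 ≈ 0.837.

α ≈ 0.837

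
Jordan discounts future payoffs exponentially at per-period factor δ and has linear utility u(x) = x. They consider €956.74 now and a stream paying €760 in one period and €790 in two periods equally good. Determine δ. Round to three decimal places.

Present value of the stream is 760·δ + 790·δ². Indifference gives 760δ + 790δ² = 956.74.
That is, 790δ² + 760δ − 956.74 = 0, a quadratic in δ.
The positive root is δ = [−760 + √(760² + 4·790·956.74)] / (2·790) = (−760 + 1897.603)/1580 ≈ 0.720.

δ ≈ 0.720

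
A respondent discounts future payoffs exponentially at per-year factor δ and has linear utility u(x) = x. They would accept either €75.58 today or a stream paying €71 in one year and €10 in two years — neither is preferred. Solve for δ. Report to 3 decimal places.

Present value of the stream is 71·δ + 10·δ². Indifference gives 71δ + 10δ² = 75.58.
Rearranged: 10δ² + 71δ − 75.58 = 0.
δ = (−71 + √(71² + 4·10·75.58)) / (2·10) = (−71 + √8064.20) / 20 ≈ 0.940.

δ ≈ 0.940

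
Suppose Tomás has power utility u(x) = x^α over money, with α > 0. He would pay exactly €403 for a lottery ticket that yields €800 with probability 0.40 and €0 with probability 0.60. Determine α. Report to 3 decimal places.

α ≈ 1.336

EU(lottery) = 0.40·800^α + 0.60·0 = 0.40·800^α.
Indifference: 403^α = 0.40·800^α, so (403/800)^α = 0.40.
Taking logs: α·ln(403/800) = ln(0.40), so α = -0.916291 / -0.685675 ≈ 1.336.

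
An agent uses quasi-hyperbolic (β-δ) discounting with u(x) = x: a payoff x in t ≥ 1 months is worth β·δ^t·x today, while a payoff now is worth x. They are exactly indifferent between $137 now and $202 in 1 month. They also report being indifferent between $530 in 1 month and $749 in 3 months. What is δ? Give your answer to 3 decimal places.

δ ≈ 0.841

The second indifference involves only future payoffs, so β cancels: β·δ^1·530 = β·δ^3·749, giving δ^2 = 530/749 = 0.70761, so δ = 0.84120.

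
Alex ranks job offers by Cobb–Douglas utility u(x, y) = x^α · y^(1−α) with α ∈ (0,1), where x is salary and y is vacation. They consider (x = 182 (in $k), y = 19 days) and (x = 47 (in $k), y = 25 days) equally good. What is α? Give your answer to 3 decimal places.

Indifference: 182^α · 19^(1−α) = 47^α · 25^(1−α).
(182/47)^α = (25/19)^(1−α); take logs: α·ln(182/47) = (1−α)·ln(25/19), i.e. α·1.353859 = (1−α)·0.274437.
With A = 1.353859 and B = 0.274437: α·A = (1−α)·B, so α = B/(A+B) = 0.274437/1.628296 ≈ 0.169.

α ≈ 0.169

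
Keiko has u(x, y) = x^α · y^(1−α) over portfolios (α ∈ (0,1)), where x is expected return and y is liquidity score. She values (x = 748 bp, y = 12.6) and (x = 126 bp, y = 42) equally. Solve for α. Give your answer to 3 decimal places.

Set the two utilities equal: 748^α·12.6^(1−α) = 126^α·42^(1−α).
Taking logs: α·ln 748 + (1−α)·ln 12.6 = α·ln 126 + (1−α)·ln 42, i.e. α·1.781121 = (1−α)·1.203973.
With A = 1.781121 and B = 1.203973: α·A = (1−α)·B, so α = B/(A+B) = 1.203973/2.985094 ≈ 0.403.

α ≈ 0.403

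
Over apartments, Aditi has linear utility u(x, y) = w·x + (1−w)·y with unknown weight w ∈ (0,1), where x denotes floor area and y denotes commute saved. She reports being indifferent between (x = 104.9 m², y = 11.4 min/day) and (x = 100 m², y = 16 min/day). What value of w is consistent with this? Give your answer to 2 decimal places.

w = 0.48

Equating utilities: w·104.9 + (1−w)·11.4 = w·100 + (1−w)·16.
Rearranging, 4.9·w − 4.6·(1−w) = 0.
So w/(1−w) = 4.6/4.9 = 0.9388, giving w = 4.6/(4.9+4.6) = 0.48.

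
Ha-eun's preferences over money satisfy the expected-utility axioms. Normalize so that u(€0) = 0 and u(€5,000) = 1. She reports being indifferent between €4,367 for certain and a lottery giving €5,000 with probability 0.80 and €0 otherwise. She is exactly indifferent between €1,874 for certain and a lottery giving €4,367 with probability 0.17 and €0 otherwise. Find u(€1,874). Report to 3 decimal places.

From the first indifference, u(€4,367) = 0.80·u(€5,000) + 0.20·u(€0) = 0.80·1 + 0.20·0 = 0.80.
The second indifference gives u(€1,874) = 0.17·u(€4,367) + 0.83·u(€0) = 0.17·0.80 + 0.83·0.00 = 0.1360.

0.136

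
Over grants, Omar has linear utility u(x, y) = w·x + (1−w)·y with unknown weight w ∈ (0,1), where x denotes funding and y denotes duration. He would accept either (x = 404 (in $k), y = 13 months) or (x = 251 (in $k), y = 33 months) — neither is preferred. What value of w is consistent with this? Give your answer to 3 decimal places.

w = 0.116

u(404,13) = u(251,33) means w·404 + (1−w)·13 = w·251 + (1−w)·33.
w·(404−251) = (1−w)·(33−13), i.e. w·153 = (1−w)·20.
The marginal rate of substitution is 20/153, so w = 20/(153+20) = 0.116.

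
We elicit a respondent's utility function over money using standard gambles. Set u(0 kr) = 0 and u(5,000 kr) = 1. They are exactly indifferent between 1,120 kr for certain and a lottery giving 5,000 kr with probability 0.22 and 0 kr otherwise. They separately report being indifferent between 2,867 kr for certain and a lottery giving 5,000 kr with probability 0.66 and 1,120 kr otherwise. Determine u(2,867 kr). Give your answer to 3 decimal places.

The first gamble pins u(1,120 kr): it must equal 0.22·1 + 0.78·0 = 0.22.
Chaining: u(2,867 kr) = 0.66·1.00 + 0.34·0.22 = 0.7348.

0.735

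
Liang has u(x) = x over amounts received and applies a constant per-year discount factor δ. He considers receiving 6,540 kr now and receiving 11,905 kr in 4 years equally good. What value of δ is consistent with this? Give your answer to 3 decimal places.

δ ≈ 0.861

The payoff in 4 years is discounted by δ^4, so u(6540) = δ^4·u(11905) and δ^4 = u(6540)/u(11905).
With u(x) = x: δ^4 = 6540/11905 = 0.54935.
Taking the 4th root: δ = 0.54935^(1/4) ≈ 0.861.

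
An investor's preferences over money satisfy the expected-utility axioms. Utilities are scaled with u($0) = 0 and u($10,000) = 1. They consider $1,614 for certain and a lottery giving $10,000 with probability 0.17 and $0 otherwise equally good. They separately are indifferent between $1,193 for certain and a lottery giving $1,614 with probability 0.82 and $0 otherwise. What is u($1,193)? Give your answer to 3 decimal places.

0.139

First, u($1,614) = 0.17·u($10,000) + 0.83·u($0) = 0.17.
Then u($1,193) = 0.82·u($1,614) + 0.18·u($0) = 0.82·0.17 + 0.18·0.00 = 0.1394.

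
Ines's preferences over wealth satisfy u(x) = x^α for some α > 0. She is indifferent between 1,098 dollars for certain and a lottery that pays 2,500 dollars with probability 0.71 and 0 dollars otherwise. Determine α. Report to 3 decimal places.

α ≈ 0.416

The lottery's expected utility is 0.71·u(2500) + 0.29·u(0) = 0.71·2500^α (since u(0) = 0 for α > 0).
Setting u(1098) equal to that: 1098^α = 0.71·2500^α ⇒ (1098/2500)^α = 0.71.
Taking logs: α·ln(1098/2500) = ln(0.71), so α = -0.342490 / -0.822800 ≈ 0.416.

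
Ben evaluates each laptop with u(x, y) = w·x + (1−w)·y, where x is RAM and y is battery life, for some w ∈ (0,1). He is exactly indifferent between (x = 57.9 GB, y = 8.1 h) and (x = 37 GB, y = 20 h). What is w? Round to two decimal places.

u(57.9,8.1) = u(37,20) means w·57.9 + (1−w)·8.1 = w·37 + (1−w)·20.
Collecting terms: w·20.9 = (1−w)·11.9.
The marginal rate of substitution is 11.9/20.9, so w = 11.9/(20.9+11.9) = 0.36.

w = 0.36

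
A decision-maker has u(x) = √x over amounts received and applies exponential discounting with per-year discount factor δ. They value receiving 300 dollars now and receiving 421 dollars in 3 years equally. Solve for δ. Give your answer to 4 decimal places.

The payoff in 3 years is discounted by δ^3, so u(300) = δ^3·u(421) and δ^3 = u(300)/u(421).
Since u(x) = √x, δ^3 = √(300/421) = 0.84415.
Taking the cube root: δ = 0.84415^(1/3) ≈ 0.9451.

δ ≈ 0.9451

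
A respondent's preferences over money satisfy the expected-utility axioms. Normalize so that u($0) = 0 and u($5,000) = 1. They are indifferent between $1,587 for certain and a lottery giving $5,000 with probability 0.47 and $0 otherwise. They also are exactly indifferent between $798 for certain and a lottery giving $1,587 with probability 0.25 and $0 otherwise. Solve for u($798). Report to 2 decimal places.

From the first indifference, u($1,587) = 0.47·u($5,000) + 0.53·u($0) = 0.47·1 + 0.53·0 = 0.47.
The second indifference gives u($798) = 0.25·u($1,587) + 0.75·u($0) = 0.25·0.47 + 0.75·0.00 = 0.1175.

0.12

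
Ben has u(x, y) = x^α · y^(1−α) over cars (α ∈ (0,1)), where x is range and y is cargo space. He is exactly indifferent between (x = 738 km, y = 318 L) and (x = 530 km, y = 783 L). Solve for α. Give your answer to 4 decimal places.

α ≈ 0.7313

The Cobb–Douglas utilities coincide, so 738^α·318^(1−α) = 530^α·783^(1−α).
(738/530)^α = (783/318)^(1−α); take logs: α·ln(738/530) = (1−α)·ln(783/318), i.e. α·0.3310668 = (1−α)·0.9010813.
With A = 0.3310668 and B = 0.9010813: α·A = (1−α)·B, so α = B/(A+B) = 0.9010813/1.2321481 ≈ 0.7313.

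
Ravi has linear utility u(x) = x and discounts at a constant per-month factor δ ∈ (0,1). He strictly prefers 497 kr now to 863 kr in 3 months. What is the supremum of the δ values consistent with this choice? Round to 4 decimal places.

δ < 0.8320

Comparing present values: 497 > δ^3·863.
Hence δ^3 < 497/863 = 0.57590, and x ↦ x^(1/3) is increasing on (0,∞).
δ < 0.57590^(1/3) = 0.8320.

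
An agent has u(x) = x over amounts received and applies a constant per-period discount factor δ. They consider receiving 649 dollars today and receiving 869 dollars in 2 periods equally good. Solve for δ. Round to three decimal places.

δ ≈ 0.864

The payoff in 2 periods is discounted by δ^2, so u(649) = δ^2·u(869) and δ^2 = u(649)/u(869).
With u(x) = x: δ^2 = 649/869 = 0.74684.
Hence δ = (0.74684)^(1/2) = 0.86420.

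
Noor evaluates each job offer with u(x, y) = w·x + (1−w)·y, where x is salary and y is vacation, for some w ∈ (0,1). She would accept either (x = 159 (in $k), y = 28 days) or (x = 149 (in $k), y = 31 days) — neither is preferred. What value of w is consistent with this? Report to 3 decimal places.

w = 0.231

Indifference: w·159 + (1−w)·28 = w·149 + (1−w)·31.
Collecting terms: w·10 = (1−w)·3.
So w/(1−w) = 3/10 = 0.3000, giving w = 3/(10+3) = 0.231.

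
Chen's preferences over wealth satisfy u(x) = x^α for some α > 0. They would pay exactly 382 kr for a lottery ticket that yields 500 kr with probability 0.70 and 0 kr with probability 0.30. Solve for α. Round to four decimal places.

α ≈ 1.3250

Since u(0) = 0, the lottery's EU is 0.70·500^α.
Equating: 382^α = 0.70·500^α, i.e. 0.7640^α = 0.70.
Take logs: α = ln 0.70 / ln(382/500) ≈ 1.325006.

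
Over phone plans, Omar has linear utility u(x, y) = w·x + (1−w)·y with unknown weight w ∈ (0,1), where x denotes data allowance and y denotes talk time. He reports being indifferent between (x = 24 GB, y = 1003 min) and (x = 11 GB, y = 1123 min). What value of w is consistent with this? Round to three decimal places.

w = 0.902

Equating utilities: w·24 + (1−w)·1003 = w·11 + (1−w)·1123.
Collecting terms: w·13 = (1−w)·120.
So w/(1−w) = 120/13 = 9.2308, giving w = 120/(13+120) = 0.902.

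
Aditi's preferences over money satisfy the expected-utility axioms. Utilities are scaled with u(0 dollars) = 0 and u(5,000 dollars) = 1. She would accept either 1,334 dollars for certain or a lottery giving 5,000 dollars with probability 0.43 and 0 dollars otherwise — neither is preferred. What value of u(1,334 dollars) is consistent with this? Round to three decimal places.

The indifference gives u(1,334 dollars) = 0.43·u(5,000 dollars) + 0.57·u(0 dollars) = 0.43·1 + 0.57·0 = 0.43.

0.430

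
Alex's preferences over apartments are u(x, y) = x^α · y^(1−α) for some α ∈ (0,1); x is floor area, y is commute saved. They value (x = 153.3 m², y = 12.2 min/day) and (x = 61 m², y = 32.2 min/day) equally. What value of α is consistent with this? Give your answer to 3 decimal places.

Indifference: 153.3^α · 12.2^(1−α) = 61^α · 32.2^(1−α).
Taking logs: α·ln 153.3 + (1−α)·ln 12.2 = α·ln 61 + (1−α)·ln 32.2, i.e. α·0.921523 = (1−α)·0.970531.
With A = 0.921523 and B = 0.970531: α·A = (1−α)·B, so α = B/(A+B) = 0.970531/1.892054 ≈ 0.513.

α ≈ 0.513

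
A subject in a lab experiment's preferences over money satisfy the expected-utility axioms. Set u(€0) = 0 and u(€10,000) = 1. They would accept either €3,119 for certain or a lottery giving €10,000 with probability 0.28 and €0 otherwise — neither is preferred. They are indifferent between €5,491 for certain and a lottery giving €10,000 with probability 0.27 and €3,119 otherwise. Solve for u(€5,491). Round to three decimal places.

0.474

The first gamble pins u(€3,119): it must equal 0.28·1 + 0.72·0 = 0.28.
Then u(€5,491) = 0.27·u(€10,000) + 0.73·u(€3,119) = 0.27·1.00 + 0.73·0.28 = 0.4744.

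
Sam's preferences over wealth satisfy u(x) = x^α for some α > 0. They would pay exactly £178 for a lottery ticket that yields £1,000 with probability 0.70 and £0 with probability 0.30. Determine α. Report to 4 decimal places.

α ≈ 0.2067

The lottery's expected utility is 0.70·u(1000) + 0.30·u(0) = 0.70·1000^α (since u(0) = 0 for α > 0).
Indifference: 178^α = 0.70·1000^α, so (178/1000)^α = 0.70.
Taking logs: α·ln(178/1000) = ln(0.70), so α = -0.3566749 / -1.7259717 ≈ 0.2067.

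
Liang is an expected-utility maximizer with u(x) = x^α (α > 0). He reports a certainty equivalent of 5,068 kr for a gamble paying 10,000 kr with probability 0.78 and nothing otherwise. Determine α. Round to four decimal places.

EU(lottery) = 0.78·10000^α + 0.22·0 = 0.78·10000^α.
Equating: 5068^α = 0.78·10000^α, i.e. 0.5068^α = 0.78.
Take logs: α = ln 0.78 / ln(5068/10000) ≈ 0.365579.

α ≈ 0.3656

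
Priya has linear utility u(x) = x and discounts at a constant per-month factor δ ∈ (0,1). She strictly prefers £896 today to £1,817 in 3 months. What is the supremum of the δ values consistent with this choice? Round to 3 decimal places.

δ < 0.790

Comparing present values: 896 > δ^3·1817.
Hence δ^3 < 896/1817 = 0.49312, and x ↦ x^(1/3) is increasing on (0,∞).
δ < 0.49312^(1/3) = 0.790.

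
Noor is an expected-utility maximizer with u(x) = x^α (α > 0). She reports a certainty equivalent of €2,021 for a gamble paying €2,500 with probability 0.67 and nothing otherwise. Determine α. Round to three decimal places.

α ≈ 1.883

The lottery's expected utility is 0.67·u(2500) + 0.33·u(0) = 0.67·2500^α (since u(0) = 0 for α > 0).
Indifference: 2021^α = 0.67·2500^α, so (2021/2500)^α = 0.67.
Take logs: α = ln 0.67 / ln(2021/2500) ≈ 1.88284.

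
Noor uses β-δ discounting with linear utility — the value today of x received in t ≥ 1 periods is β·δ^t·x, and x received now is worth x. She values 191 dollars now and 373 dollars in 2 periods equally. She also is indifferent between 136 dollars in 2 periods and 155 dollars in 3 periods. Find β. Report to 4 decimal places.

β ≈ 0.6651

Both payoffs in the second observation are in the future, so β drops out: δ^2·136 = δ^3·155 ⇒ δ = 136/155 = 0.87742.
Substituting δ into 191 = β·δ^2·373: β = 191/(287.160) ≈ 0.6651.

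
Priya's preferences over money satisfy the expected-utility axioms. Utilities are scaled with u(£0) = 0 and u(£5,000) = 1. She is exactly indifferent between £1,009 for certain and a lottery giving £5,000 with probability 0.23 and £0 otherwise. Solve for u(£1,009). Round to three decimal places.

The indifference gives u(£1,009) = 0.23·u(£5,000) + 0.77·u(£0) = 0.23·1 + 0.77·0 = 0.23.

0.230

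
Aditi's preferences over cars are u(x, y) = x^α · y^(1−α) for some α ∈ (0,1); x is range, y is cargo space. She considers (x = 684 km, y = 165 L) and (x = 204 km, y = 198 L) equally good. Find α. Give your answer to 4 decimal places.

α ≈ 0.1310

The Cobb–Douglas utilities coincide, so 684^α·165^(1−α) = 204^α·198^(1−α).
(684/204)^α = (198/165)^(1−α); take logs: α·ln(684/204) = (1−α)·ln(198/165), i.e. α·1.2098379 = (1−α)·0.1823216.
Thus α·(1.3921595) = 0.1823216, so α = 0.1823216/1.3921595 ≈ 0.1310.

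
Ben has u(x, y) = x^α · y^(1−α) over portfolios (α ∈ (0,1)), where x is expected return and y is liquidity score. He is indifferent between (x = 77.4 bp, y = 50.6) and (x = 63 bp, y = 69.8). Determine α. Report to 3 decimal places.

Indifference: 77.4^α · 50.6^(1−α) = 63^α · 69.8^(1−α).
(77.4/63)^α = (69.8/50.6)^(1−α); take logs: α·ln(77.4/63) = (1−α)·ln(69.8/50.6), i.e. α·0.205852 = (1−α)·0.321682.
Thus α·(0.527534) = 0.321682, so α = 0.321682/0.527534 ≈ 0.610.

α ≈ 0.610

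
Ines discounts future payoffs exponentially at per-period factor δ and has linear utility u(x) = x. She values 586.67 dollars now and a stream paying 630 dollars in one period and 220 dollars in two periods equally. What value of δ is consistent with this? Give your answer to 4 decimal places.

δ ≈ 0.7400

Present value of the stream is 630·δ + 220·δ². Indifference gives 630δ + 220δ² = 586.67.
Rearranged: 220δ² + 630δ − 586.67 = 0.
By the quadratic formula (taking the positive root), δ = (−630 + √913169.60) / 440 ≈ 0.7400.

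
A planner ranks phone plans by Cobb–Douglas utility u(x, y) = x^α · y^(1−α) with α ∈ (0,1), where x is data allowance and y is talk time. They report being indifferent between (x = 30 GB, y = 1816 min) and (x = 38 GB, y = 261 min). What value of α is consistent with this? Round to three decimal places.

α ≈ 0.891

Set the two utilities equal: 30^α·1816^(1−α) = 38^α·261^(1−α).
(30/38)^α = (261/1816)^(1−α); take logs: α·ln(30/38) = (1−α)·ln(261/1816), i.e. α·-0.236389 = (1−α)·-1.939871.
Thus α·(-2.176260) = -1.939871, so α = -1.939871/-2.176260 ≈ 0.891.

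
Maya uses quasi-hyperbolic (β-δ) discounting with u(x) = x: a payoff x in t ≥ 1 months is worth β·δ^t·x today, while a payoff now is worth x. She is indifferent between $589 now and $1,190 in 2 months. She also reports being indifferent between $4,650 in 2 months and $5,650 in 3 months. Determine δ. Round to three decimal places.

The second indifference involves only future payoffs, so β cancels: β·δ^2·4650 = β·δ^3·5650, giving δ = 4650/5650 = 0.82301.

δ ≈ 0.823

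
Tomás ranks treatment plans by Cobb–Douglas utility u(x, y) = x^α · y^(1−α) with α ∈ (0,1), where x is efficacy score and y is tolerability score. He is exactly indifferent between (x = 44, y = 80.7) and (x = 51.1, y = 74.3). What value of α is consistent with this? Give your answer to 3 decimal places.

α ≈ 0.356

Set the two utilities equal: 44^α·80.7^(1−α) = 51.1^α·74.3^(1−α).
(44/51.1)^α = (74.3/80.7)^(1−α); take logs: α·ln(44/51.1) = (1−α)·ln(74.3/80.7), i.e. α·-0.149595 = (1−α)·-0.082628.
So α/(1−α) = (-0.082628)/(-0.149595) = 0.552345, and α = 0.552345/1.552345 ≈ 0.356.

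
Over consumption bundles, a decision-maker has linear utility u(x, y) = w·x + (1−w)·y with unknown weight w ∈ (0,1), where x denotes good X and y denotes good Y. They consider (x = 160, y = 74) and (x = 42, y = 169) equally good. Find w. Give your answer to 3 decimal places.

Equating utilities: w·160 + (1−w)·74 = w·42 + (1−w)·169.
Collecting terms: w·118 = (1−w)·95.
So w/(1−w) = 95/118 = 0.8051, giving w = 95/(118+95) = 0.446.

w = 0.446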